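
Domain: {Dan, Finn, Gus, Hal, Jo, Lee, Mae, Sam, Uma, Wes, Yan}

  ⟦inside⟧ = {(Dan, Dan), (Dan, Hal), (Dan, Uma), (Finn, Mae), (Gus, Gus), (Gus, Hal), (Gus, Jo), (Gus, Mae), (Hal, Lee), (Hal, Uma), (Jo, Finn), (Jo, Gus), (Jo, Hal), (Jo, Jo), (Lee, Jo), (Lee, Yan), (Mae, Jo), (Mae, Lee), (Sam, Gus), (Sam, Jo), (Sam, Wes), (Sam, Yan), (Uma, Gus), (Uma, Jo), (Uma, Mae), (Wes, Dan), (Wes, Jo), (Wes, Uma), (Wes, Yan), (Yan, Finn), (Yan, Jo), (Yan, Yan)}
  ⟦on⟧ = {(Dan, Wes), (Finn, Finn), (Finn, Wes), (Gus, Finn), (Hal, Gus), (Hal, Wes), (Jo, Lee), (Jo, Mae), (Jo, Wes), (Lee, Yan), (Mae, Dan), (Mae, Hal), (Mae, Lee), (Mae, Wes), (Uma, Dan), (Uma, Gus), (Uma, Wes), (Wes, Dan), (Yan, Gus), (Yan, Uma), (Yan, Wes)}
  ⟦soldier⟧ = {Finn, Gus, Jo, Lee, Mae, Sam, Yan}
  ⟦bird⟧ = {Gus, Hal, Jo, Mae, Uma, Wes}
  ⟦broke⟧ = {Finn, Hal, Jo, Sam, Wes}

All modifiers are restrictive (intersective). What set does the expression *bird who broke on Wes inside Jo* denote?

⟦who broke⟧ = ⟦broke⟧ = {Finn, Hal, Jo, Sam, Wes}
⟦on Wes⟧ = {x : ⟨x, Wes⟩ ∈ ⟦on⟧} = {Dan, Finn, Hal, Jo, Mae, Uma, Yan}
⟦inside Jo⟧ = {x : ⟨x, Jo⟩ ∈ ⟦inside⟧} = {Gus, Jo, Lee, Mae, Sam, Uma, Wes, Yan}
⟦bird⟧ = {Gus, Hal, Jo, Mae, Uma, Wes}
… ∩ ⟦who broke⟧ = {Gus, Hal, Jo, Mae, Uma, Wes} ∩ {Finn, Hal, Jo, Sam, Wes} = {Hal, Jo, Wes}
… ∩ ⟦on Wes⟧ = {Hal, Jo, Wes} ∩ {Dan, Finn, Hal, Jo, Mae, Uma, Yan} = {Hal, Jo}
… ∩ ⟦inside Jo⟧ = {Hal, Jo} ∩ {Gus, Jo, Lee, Mae, Sam, Uma, Wes, Yan} = {Jo}
So ⟦bird who broke on Wes inside Jo⟧ = {Jo}.

{Jo}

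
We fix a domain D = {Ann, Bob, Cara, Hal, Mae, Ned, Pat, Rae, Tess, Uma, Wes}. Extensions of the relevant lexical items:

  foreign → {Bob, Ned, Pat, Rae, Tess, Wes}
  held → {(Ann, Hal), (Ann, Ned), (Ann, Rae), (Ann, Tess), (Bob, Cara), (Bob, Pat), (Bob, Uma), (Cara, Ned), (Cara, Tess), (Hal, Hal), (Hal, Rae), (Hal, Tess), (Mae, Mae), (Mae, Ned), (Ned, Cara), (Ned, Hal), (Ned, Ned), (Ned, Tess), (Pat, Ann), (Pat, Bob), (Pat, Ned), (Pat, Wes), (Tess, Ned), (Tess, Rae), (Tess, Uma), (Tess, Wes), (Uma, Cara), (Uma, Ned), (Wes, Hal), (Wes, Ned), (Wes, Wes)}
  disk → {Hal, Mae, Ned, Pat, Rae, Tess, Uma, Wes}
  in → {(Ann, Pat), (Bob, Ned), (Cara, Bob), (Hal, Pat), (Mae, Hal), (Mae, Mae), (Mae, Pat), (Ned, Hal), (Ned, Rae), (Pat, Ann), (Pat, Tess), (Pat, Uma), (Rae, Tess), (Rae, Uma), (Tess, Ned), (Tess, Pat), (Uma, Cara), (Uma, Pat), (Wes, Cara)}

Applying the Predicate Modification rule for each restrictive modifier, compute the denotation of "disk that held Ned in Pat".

{Mae, Tess, Uma}

⟦that held Ned⟧ = {x : ⟨x, Ned⟩ ∈ ⟦held⟧} = {Ann, Cara, Mae, Ned, Pat, Tess, Uma, Wes}
⟦in Pat⟧ = {x : ⟨x, Pat⟩ ∈ ⟦in⟧} = {Ann, Hal, Mae, Tess, Uma}
⟦disk⟧ = {Hal, Mae, Ned, Pat, Rae, Tess, Uma, Wes}
… ∩ ⟦that held Ned⟧ = {Hal, Mae, Ned, Pat, Rae, Tess, Uma, Wes} ∩ {Ann, Cara, Mae, Ned, Pat, Tess, Uma, Wes} = {Mae, Ned, Pat, Tess, Uma, Wes}
… ∩ ⟦in Pat⟧ = {Mae, Ned, Pat, Tess, Uma, Wes} ∩ {Ann, Hal, Mae, Tess, Uma} = {Mae, Tess, Uma}
So ⟦disk that held Ned in Pat⟧ = {Mae, Tess, Uma}.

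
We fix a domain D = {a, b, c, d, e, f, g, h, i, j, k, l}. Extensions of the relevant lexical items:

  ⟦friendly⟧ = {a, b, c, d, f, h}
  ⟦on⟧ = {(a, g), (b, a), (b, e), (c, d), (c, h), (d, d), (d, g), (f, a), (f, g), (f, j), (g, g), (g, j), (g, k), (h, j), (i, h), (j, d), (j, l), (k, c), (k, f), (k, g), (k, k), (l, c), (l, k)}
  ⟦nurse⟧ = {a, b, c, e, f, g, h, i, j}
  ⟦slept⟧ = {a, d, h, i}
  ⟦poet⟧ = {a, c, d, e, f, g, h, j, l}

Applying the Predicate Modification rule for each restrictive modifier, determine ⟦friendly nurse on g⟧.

⟦on g⟧ = {x : ⟨x, g⟩ ∈ ⟦on⟧} = {a, d, f, g, k}
⟦nurse⟧ = {a, b, c, e, f, g, h, i, j}
… ∩ ⟦on g⟧ = {a, b, c, e, f, g, h, i, j} ∩ {a, d, f, g, k} = {a, f, g}
… ∩ ⟦friendly⟧ = {a, f, g} ∩ {a, b, c, d, f, h} = {a, f}
So ⟦friendly nurse on g⟧ = {a, f}.

{a, f}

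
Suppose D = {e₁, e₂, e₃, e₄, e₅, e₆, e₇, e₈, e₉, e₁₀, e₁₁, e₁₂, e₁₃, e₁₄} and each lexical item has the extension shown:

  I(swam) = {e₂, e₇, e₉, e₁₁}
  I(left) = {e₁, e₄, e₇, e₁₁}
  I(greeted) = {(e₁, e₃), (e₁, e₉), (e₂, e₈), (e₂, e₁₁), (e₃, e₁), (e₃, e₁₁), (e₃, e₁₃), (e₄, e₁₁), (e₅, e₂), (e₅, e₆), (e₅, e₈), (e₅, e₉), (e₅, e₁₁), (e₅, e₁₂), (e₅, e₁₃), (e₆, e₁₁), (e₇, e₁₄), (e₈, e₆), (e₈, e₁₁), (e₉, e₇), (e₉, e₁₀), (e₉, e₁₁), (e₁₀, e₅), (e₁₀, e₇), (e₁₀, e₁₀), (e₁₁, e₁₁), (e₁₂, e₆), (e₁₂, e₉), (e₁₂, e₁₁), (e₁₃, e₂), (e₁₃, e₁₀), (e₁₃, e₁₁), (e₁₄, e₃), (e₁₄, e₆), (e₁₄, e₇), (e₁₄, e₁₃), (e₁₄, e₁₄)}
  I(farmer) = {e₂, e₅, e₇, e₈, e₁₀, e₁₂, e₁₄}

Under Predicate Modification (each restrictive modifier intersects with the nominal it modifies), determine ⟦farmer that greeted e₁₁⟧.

⟦that greeted e₁₁⟧ = {x : ⟨x, e₁₁⟩ ∈ ⟦greeted⟧} = {e₂, e₃, e₄, e₅, e₆, e₈, e₉, e₁₁, e₁₂, e₁₃}
⟦farmer⟧ = {e₂, e₅, e₇, e₈, e₁₀, e₁₂, e₁₄}
… ∩ ⟦that greeted e₁₁⟧ = {e₂, e₅, e₇, e₈, e₁₀, e₁₂, e₁₄} ∩ {e₂, e₃, e₄, e₅, e₆, e₈, e₉, e₁₁, e₁₂, e₁₃} = {e₂, e₅, e₈, e₁₂}
So ⟦farmer that greeted e₁₁⟧ = {e₂, e₅, e₈, e₁₂}.

{e₂, e₅, e₈, e₁₂}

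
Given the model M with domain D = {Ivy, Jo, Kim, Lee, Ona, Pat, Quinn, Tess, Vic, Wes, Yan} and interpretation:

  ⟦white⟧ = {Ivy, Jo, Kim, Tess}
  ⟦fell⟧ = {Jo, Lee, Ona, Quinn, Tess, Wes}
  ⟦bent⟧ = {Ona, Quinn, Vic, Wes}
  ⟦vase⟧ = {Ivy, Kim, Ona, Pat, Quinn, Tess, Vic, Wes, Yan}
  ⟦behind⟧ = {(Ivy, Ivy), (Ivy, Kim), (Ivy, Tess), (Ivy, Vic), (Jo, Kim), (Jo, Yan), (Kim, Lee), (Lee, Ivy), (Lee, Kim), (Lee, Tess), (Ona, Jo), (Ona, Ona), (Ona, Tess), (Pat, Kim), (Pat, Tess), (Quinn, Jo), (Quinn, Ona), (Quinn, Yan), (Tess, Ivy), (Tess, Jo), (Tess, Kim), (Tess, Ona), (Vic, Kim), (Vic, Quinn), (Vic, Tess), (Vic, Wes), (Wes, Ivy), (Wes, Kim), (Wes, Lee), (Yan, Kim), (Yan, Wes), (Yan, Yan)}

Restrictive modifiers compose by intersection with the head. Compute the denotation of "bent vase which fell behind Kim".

⟦which fell⟧ = ⟦fell⟧ = {Jo, Lee, Ona, Quinn, Tess, Wes}
⟦behind Kim⟧ = {x : ⟨x, Kim⟩ ∈ ⟦behind⟧} = {Ivy, Jo, Lee, Pat, Tess, Vic, Wes, Yan}
⟦vase⟧ = {Ivy, Kim, Ona, Pat, Quinn, Tess, Vic, Wes, Yan}
… ∩ ⟦which fell⟧ = {Ivy, Kim, Ona, Pat, Quinn, Tess, Vic, Wes, Yan} ∩ {Jo, Lee, Ona, Quinn, Tess, Wes} = {Ona, Quinn, Tess, Wes}
… ∩ ⟦behind Kim⟧ = {Ona, Quinn, Tess, Wes} ∩ {Ivy, Jo, Lee, Pat, Tess, Vic, Wes, Yan} = {Tess, Wes}
… ∩ ⟦bent⟧ = {Tess, Wes} ∩ {Ona, Quinn, Vic, Wes} = {Wes}
So ⟦bent vase which fell behind Kim⟧ = {Wes}.

{Wes}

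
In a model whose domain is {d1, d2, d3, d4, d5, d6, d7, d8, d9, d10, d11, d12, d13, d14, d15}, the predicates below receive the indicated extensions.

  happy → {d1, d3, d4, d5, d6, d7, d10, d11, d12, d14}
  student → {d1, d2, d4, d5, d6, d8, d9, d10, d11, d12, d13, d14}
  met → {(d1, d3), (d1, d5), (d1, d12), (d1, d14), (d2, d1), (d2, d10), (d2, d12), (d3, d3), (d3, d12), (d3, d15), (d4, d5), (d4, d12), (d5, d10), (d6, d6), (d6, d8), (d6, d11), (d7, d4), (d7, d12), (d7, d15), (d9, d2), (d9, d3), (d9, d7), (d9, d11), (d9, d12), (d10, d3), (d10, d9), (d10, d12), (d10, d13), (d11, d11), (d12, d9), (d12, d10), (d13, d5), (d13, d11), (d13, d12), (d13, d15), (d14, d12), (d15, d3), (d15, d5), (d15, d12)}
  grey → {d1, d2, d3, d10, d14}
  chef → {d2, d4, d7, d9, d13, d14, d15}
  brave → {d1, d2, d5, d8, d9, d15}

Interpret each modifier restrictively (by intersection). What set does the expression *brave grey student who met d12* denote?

{d1, d2}

⟦who met d12⟧ = {x : ⟨x, d12⟩ ∈ ⟦met⟧} = {d1, d2, d3, d4, d7, d9, d10, d13, d14, d15}
⟦student⟧ = {d1, d2, d4, d5, d6, d8, d9, d10, d11, d12, d13, d14}
… ∩ ⟦who met d12⟧ = {d1, d2, d4, d5, d6, d8, d9, d10, d11, d12, d13, d14} ∩ {d1, d2, d3, d4, d7, d9, d10, d13, d14, d15} = {d1, d2, d4, d9, d10, d13, d14}
… ∩ ⟦brave⟧ = {d1, d2, d4, d9, d10, d13, d14} ∩ {d1, d2, d5, d8, d9, d15} = {d1, d2, d9}
… ∩ ⟦grey⟧ = {d1, d2, d9} ∩ {d1, d2, d3, d10, d14} = {d1, d2}
So ⟦brave grey student who met d12⟧ = {d1, d2}.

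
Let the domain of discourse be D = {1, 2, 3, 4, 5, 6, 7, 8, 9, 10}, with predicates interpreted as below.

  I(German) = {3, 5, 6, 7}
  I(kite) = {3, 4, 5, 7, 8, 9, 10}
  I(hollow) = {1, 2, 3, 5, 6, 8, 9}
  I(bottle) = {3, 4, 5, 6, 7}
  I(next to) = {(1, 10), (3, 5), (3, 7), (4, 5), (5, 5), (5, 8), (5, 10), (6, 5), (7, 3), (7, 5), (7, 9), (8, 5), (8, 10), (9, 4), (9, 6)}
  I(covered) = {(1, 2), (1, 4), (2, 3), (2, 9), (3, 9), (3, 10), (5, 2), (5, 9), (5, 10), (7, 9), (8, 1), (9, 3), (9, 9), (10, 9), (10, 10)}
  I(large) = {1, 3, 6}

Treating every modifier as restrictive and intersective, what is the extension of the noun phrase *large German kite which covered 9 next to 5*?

{3}

⟦which covered 9⟧ = {x : ⟨x, 9⟩ ∈ ⟦covered⟧} = {2, 3, 5, 7, 9, 10}
⟦next to 5⟧ = {x : ⟨x, 5⟩ ∈ ⟦next to⟧} = {3, 4, 5, 6, 7, 8}
⟦kite⟧ = {3, 4, 5, 7, 8, 9, 10}
… ∩ ⟦which covered 9⟧ = {3, 4, 5, 7, 8, 9, 10} ∩ {2, 3, 5, 7, 9, 10} = {3, 5, 7, 9, 10}
… ∩ ⟦next to 5⟧ = {3, 5, 7, 9, 10} ∩ {3, 4, 5, 6, 7, 8} = {3, 5, 7}
… ∩ ⟦large⟧ = {3, 5, 7} ∩ {1, 3, 6} = {3}
… ∩ ⟦German⟧ = {3} ∩ {3, 5, 6, 7} = {3}
So ⟦large German kite which covered 9 next to 5⟧ = {3}.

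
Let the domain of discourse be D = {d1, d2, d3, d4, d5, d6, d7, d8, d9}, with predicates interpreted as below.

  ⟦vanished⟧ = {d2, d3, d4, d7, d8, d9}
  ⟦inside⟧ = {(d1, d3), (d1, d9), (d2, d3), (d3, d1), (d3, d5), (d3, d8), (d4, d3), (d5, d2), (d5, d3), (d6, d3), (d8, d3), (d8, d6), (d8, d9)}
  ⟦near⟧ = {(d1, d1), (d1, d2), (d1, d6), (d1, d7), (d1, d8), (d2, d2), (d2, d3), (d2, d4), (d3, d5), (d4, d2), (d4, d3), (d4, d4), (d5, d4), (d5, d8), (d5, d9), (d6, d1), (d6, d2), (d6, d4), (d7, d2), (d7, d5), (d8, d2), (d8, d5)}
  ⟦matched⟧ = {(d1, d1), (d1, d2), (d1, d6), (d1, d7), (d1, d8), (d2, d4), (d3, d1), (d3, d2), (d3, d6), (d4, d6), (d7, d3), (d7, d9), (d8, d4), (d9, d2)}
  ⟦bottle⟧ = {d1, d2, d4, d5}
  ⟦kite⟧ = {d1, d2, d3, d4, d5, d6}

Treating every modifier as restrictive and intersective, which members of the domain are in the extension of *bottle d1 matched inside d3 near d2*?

{d1, d2}

⟦d1 matched⟧ = {x : ⟨d1, x⟩ ∈ ⟦matched⟧} = {d1, d2, d6, d7, d8}
⟦inside d3⟧ = {x : ⟨x, d3⟩ ∈ ⟦inside⟧} = {d1, d2, d4, d5, d6, d8}
⟦near d2⟧ = {x : ⟨x, d2⟩ ∈ ⟦near⟧} = {d1, d2, d4, d6, d7, d8}
⟦bottle⟧ = {d1, d2, d4, d5}
… ∩ ⟦d1 matched⟧ = {d1, d2, d4, d5} ∩ {d1, d2, d6, d7, d8} = {d1, d2}
… ∩ ⟦inside d3⟧ = {d1, d2} ∩ {d1, d2, d4, d5, d6, d8} = {d1, d2}
… ∩ ⟦near d2⟧ = {d1, d2} ∩ {d1, d2, d4, d6, d7, d8} = {d1, d2}
So ⟦bottle d1 matched inside d3 near d2⟧ = {d1, d2}.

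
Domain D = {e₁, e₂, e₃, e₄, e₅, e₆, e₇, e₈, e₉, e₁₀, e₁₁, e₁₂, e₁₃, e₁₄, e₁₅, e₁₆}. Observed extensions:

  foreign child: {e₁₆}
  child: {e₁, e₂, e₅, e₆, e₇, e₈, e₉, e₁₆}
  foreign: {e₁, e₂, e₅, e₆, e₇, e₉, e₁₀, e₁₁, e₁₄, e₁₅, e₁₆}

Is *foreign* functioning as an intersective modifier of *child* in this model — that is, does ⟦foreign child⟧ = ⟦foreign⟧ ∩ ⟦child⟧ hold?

no

⟦foreign⟧ ∩ ⟦child⟧ = {e₁, e₂, e₅, e₆, e₇, e₉, e₁₀, e₁₁, e₁₄, e₁₅, e₁₆} ∩ {e₁, e₂, e₅, e₆, e₇, e₈, e₉, e₁₆} = {e₁, e₂, e₅, e₆, e₇, e₉, e₁₆}
Observed ⟦foreign child⟧ = {e₁₆}.
These differ, so the modifier is not intersective in this model.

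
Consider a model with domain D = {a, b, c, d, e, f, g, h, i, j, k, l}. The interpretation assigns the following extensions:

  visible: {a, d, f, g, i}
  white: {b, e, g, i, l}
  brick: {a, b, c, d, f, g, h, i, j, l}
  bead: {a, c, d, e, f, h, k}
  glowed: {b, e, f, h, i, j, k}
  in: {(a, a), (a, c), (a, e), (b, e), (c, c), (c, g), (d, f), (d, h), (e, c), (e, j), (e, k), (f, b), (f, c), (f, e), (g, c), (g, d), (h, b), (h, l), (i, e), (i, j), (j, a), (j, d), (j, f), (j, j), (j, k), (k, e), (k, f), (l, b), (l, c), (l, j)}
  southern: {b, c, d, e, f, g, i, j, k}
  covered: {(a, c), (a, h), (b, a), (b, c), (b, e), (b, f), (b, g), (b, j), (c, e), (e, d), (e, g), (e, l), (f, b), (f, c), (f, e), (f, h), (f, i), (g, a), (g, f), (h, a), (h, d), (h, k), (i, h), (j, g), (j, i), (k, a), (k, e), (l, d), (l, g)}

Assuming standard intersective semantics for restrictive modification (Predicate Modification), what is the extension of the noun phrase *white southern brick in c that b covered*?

{g}

⟦in c⟧ = {x : ⟨x, c⟩ ∈ ⟦in⟧} = {a, c, e, f, g, l}
⟦that b covered⟧ = {x : ⟨b, x⟩ ∈ ⟦covered⟧} = {a, c, e, f, g, j}
⟦brick⟧ = {a, b, c, d, f, g, h, i, j, l}
… ∩ ⟦in c⟧ = {a, b, c, d, f, g, h, i, j, l} ∩ {a, c, e, f, g, l} = {a, c, f, g, l}
… ∩ ⟦that b covered⟧ = {a, c, f, g, l} ∩ {a, c, e, f, g, j} = {a, c, f, g}
… ∩ ⟦white⟧ = {a, c, f, g} ∩ {b, e, g, i, l} = {g}
… ∩ ⟦southern⟧ = {g} ∩ {b, c, d, e, f, g, i, j, k} = {g}
So ⟦white southern brick in c that b covered⟧ = {g}.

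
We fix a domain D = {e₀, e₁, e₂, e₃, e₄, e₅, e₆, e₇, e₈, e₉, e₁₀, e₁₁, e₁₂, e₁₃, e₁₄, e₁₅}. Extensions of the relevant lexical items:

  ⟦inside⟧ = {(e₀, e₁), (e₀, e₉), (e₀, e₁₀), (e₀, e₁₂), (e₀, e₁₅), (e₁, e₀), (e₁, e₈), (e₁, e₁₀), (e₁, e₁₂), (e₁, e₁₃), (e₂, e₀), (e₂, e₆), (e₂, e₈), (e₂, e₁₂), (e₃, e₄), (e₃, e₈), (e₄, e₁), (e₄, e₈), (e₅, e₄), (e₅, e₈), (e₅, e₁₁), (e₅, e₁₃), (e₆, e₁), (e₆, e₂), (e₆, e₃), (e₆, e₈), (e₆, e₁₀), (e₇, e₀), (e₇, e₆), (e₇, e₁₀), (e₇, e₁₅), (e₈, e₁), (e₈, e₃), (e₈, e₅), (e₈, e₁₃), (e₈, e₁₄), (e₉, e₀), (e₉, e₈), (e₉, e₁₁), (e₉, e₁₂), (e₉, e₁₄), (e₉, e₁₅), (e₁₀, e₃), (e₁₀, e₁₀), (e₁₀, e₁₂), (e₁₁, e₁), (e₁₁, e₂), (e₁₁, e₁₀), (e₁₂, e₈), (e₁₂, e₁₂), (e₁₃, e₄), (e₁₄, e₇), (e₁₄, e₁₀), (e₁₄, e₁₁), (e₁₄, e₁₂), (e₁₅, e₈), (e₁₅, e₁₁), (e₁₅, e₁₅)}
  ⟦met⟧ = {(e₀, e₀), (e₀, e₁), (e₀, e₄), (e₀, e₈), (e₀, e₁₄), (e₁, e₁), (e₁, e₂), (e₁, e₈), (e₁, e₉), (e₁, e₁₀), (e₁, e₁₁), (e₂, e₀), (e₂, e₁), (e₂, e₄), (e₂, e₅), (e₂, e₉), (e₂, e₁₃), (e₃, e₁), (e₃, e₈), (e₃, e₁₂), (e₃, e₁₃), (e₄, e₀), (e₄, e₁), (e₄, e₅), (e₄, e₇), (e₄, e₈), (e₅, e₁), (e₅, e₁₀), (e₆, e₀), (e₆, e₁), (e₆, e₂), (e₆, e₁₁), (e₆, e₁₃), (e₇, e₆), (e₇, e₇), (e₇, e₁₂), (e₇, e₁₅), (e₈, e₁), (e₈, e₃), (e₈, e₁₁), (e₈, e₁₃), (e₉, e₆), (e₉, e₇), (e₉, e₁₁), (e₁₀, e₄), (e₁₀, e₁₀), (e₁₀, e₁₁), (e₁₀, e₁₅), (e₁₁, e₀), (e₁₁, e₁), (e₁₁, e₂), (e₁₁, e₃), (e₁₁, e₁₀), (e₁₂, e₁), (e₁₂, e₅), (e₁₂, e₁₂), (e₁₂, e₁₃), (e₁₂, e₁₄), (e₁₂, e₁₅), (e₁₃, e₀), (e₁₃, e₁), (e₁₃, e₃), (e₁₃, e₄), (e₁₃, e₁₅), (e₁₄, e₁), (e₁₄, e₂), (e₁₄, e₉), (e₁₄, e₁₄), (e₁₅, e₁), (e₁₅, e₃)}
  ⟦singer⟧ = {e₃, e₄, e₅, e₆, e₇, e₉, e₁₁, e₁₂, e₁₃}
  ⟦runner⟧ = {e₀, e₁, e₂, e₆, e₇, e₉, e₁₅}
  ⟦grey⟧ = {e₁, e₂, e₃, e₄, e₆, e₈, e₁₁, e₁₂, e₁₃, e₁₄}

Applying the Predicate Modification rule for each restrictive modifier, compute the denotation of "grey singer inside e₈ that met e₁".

{e₃, e₄, e₆, e₁₂}

⟦inside e₈⟧ = {x : ⟨x, e₈⟩ ∈ ⟦inside⟧} = {e₁, e₂, e₃, e₄, e₅, e₆, e₉, e₁₂, e₁₅}
⟦that met e₁⟧ = {x : ⟨x, e₁⟩ ∈ ⟦met⟧} = {e₀, e₁, e₂, e₃, e₄, e₅, e₆, e₈, e₁₁, e₁₂, e₁₃, e₁₄, e₁₅}
⟦singer⟧ = {e₃, e₄, e₅, e₆, e₇, e₉, e₁₁, e₁₂, e₁₃}
… ∩ ⟦inside e₈⟧ = {e₃, e₄, e₅, e₆, e₇, e₉, e₁₁, e₁₂, e₁₃} ∩ {e₁, e₂, e₃, e₄, e₅, e₆, e₉, e₁₂, e₁₅} = {e₃, e₄, e₅, e₆, e₉, e₁₂}
… ∩ ⟦that met e₁⟧ = {e₃, e₄, e₅, e₆, e₉, e₁₂} ∩ {e₀, e₁, e₂, e₃, e₄, e₅, e₆, e₈, e₁₁, e₁₂, e₁₃, e₁₄, e₁₅} = {e₃, e₄, e₅, e₆, e₁₂}
… ∩ ⟦grey⟧ = {e₃, e₄, e₅, e₆, e₁₂} ∩ {e₁, e₂, e₃, e₄, e₆, e₈, e₁₁, e₁₂, e₁₃, e₁₄} = {e₃, e₄, e₆, e₁₂}
So ⟦grey singer inside e₈ that met e₁⟧ = {e₃, e₄, e₆, e₁₂}.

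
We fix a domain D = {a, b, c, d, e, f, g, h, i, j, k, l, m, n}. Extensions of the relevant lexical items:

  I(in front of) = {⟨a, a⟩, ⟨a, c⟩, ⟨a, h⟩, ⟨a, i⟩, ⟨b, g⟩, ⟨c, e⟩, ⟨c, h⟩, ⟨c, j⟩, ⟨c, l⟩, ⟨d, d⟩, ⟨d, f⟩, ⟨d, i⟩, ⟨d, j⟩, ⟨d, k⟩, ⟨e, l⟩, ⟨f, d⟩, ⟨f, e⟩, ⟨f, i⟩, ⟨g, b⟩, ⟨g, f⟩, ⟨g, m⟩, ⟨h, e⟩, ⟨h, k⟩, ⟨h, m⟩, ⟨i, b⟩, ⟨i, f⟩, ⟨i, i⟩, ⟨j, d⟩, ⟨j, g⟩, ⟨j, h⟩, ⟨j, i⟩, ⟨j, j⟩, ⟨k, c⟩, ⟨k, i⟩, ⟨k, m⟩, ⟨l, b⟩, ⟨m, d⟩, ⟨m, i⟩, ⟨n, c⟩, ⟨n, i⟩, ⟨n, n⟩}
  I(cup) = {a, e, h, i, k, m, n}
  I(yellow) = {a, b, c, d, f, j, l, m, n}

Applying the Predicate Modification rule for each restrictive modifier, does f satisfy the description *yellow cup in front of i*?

⟦in front of i⟧ = {x : ⟨x, i⟩ ∈ ⟦in front of⟧} = {a, d, f, i, j, k, m, n}
⟦cup⟧ = {a, e, h, i, k, m, n}
… ∩ ⟦in front of i⟧ = {a, e, h, i, k, m, n} ∩ {a, d, f, i, j, k, m, n} = {a, i, k, m, n}
… ∩ ⟦yellow⟧ = {a, i, k, m, n} ∩ {a, b, c, d, f, j, l, m, n} = {a, m, n}
⟦yellow cup in front of i⟧ = {a, m, n}; f ∉ this set.

no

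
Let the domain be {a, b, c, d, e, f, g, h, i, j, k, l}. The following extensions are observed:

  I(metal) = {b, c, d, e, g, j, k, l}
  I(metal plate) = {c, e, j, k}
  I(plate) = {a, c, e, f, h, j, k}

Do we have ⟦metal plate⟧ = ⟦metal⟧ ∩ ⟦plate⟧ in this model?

⟦metal⟧ ∩ ⟦plate⟧ = {b, c, d, e, g, j, k, l} ∩ {a, c, e, f, h, j, k} = {c, e, j, k}
Observed ⟦metal plate⟧ = {c, e, j, k}.
These coincide, so the modifier is intersective here.

yes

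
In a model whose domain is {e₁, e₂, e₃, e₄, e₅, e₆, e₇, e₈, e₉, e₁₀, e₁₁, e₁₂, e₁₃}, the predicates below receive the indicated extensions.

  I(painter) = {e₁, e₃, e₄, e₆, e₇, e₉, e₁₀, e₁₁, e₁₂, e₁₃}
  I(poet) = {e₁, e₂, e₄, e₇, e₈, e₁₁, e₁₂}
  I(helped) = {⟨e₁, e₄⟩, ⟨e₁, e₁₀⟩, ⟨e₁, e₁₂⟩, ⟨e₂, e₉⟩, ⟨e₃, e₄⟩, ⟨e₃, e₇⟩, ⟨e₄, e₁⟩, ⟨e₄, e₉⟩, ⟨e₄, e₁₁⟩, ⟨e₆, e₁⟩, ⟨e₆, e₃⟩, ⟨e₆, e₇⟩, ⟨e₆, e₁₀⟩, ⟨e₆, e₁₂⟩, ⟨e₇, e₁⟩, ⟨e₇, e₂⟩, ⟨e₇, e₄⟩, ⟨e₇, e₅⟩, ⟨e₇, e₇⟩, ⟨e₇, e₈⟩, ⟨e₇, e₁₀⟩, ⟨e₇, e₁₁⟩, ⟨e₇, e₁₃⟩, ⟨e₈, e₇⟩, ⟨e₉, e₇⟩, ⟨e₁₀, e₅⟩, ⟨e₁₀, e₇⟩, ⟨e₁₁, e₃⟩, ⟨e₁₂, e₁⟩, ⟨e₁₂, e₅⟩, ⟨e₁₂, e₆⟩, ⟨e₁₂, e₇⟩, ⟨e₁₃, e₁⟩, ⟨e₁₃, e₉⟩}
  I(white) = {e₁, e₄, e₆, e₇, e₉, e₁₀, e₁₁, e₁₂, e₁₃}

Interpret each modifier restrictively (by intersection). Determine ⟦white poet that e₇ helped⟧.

{e₁, e₄, e₇, e₁₁}

⟦that e₇ helped⟧ = {x : ⟨e₇, x⟩ ∈ ⟦helped⟧} = {e₁, e₂, e₄, e₅, e₇, e₈, e₁₀, e₁₁, e₁₃}
⟦poet⟧ = {e₁, e₂, e₄, e₇, e₈, e₁₁, e₁₂}
… ∩ ⟦that e₇ helped⟧ = {e₁, e₂, e₄, e₇, e₈, e₁₁, e₁₂} ∩ {e₁, e₂, e₄, e₅, e₇, e₈, e₁₀, e₁₁, e₁₃} = {e₁, e₂, e₄, e₇, e₈, e₁₁}
… ∩ ⟦white⟧ = {e₁, e₂, e₄, e₇, e₈, e₁₁} ∩ {e₁, e₄, e₆, e₇, e₉, e₁₀, e₁₁, e₁₂, e₁₃} = {e₁, e₄, e₇, e₁₁}
So ⟦white poet that e₇ helped⟧ = {e₁, e₄, e₇, e₁₁}.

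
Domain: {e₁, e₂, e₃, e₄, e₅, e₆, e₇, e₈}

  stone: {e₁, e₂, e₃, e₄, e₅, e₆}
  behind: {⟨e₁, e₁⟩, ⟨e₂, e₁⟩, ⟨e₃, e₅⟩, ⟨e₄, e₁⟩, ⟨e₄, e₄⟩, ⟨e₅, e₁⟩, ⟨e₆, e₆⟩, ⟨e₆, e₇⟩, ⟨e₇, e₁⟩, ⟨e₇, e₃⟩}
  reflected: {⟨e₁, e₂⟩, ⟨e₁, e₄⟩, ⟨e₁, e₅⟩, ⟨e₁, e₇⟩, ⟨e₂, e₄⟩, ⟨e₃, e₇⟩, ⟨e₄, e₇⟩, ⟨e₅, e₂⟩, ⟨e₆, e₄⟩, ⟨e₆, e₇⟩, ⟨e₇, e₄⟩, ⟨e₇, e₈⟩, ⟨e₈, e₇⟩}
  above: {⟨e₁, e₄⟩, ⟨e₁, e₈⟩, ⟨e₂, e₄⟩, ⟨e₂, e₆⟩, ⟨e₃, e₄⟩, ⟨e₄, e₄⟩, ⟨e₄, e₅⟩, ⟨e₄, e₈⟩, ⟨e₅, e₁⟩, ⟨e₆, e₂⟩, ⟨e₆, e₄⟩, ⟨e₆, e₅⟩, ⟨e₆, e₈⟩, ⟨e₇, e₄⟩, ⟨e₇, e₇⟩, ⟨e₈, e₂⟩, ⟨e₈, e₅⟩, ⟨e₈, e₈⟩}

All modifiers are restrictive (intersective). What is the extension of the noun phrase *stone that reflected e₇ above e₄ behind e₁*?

{e₁, e₄}

⟦that reflected e₇⟧ = {x : ⟨x, e₇⟩ ∈ ⟦reflected⟧} = {e₁, e₃, e₄, e₆, e₈}
⟦above e₄⟧ = {x : ⟨x, e₄⟩ ∈ ⟦above⟧} = {e₁, e₂, e₃, e₄, e₆, e₇}
⟦behind e₁⟧ = {x : ⟨x, e₁⟩ ∈ ⟦behind⟧} = {e₁, e₂, e₄, e₅, e₇}
⟦stone⟧ = {e₁, e₂, e₃, e₄, e₅, e₆}
… ∩ ⟦that reflected e₇⟧ = {e₁, e₂, e₃, e₄, e₅, e₆} ∩ {e₁, e₃, e₄, e₆, e₈} = {e₁, e₃, e₄, e₆}
… ∩ ⟦above e₄⟧ = {e₁, e₃, e₄, e₆} ∩ {e₁, e₂, e₃, e₄, e₆, e₇} = {e₁, e₃, e₄, e₆}
… ∩ ⟦behind e₁⟧ = {e₁, e₃, e₄, e₆} ∩ {e₁, e₂, e₄, e₅, e₇} = {e₁, e₄}
So ⟦stone that reflected e₇ above e₄ behind e₁⟧ = {e₁, e₄}.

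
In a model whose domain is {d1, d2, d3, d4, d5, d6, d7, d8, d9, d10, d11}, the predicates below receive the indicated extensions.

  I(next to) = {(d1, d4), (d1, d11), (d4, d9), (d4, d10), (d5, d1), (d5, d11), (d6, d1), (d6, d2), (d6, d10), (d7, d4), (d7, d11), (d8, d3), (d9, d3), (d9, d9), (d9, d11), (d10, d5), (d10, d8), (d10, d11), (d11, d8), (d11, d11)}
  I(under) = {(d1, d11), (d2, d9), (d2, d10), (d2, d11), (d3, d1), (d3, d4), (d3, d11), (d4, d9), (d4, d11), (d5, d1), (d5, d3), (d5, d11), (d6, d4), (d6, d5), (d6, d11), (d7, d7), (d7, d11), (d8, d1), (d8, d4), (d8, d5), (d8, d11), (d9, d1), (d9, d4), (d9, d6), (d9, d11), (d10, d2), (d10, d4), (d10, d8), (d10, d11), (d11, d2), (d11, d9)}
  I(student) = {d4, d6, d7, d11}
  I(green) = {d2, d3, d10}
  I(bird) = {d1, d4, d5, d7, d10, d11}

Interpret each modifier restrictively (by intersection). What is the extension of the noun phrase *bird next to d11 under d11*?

{d1, d5, d7, d10}

⟦next to d11⟧ = {x : ⟨x, d11⟩ ∈ ⟦next to⟧} = {d1, d5, d7, d9, d10, d11}
⟦under d11⟧ = {x : ⟨x, d11⟩ ∈ ⟦under⟧} = {d1, d2, d3, d4, d5, d6, d7, d8, d9, d10}
⟦bird⟧ = {d1, d4, d5, d7, d10, d11}
… ∩ ⟦next to d11⟧ = {d1, d4, d5, d7, d10, d11} ∩ {d1, d5, d7, d9, d10, d11} = {d1, d5, d7, d10, d11}
… ∩ ⟦under d11⟧ = {d1, d5, d7, d10, d11} ∩ {d1, d2, d3, d4, d5, d6, d7, d8, d9, d10} = {d1, d5, d7, d10}
So ⟦bird next to d11 under d11⟧ = {d1, d5, d7, d10}.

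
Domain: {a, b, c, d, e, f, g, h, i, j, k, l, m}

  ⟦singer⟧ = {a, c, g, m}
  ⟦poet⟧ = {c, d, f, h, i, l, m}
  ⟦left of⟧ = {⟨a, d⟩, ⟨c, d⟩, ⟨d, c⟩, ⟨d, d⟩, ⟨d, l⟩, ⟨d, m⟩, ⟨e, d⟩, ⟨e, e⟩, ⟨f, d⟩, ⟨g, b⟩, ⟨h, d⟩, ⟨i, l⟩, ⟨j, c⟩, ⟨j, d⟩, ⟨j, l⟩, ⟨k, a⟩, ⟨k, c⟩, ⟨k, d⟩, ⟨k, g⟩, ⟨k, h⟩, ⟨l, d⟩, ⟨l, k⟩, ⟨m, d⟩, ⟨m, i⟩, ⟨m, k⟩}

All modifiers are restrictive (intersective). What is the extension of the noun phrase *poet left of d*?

⟦left of d⟧ = {x : ⟨x, d⟩ ∈ ⟦left of⟧} = {a, c, d, e, f, h, j, k, l, m}
⟦poet⟧ = {c, d, f, h, i, l, m}
… ∩ ⟦left of d⟧ = {c, d, f, h, i, l, m} ∩ {a, c, d, e, f, h, j, k, l, m} = {c, d, f, h, l, m}
So ⟦poet left of d⟧ = {c, d, f, h, l, m}.

{c, d, f, h, l, m}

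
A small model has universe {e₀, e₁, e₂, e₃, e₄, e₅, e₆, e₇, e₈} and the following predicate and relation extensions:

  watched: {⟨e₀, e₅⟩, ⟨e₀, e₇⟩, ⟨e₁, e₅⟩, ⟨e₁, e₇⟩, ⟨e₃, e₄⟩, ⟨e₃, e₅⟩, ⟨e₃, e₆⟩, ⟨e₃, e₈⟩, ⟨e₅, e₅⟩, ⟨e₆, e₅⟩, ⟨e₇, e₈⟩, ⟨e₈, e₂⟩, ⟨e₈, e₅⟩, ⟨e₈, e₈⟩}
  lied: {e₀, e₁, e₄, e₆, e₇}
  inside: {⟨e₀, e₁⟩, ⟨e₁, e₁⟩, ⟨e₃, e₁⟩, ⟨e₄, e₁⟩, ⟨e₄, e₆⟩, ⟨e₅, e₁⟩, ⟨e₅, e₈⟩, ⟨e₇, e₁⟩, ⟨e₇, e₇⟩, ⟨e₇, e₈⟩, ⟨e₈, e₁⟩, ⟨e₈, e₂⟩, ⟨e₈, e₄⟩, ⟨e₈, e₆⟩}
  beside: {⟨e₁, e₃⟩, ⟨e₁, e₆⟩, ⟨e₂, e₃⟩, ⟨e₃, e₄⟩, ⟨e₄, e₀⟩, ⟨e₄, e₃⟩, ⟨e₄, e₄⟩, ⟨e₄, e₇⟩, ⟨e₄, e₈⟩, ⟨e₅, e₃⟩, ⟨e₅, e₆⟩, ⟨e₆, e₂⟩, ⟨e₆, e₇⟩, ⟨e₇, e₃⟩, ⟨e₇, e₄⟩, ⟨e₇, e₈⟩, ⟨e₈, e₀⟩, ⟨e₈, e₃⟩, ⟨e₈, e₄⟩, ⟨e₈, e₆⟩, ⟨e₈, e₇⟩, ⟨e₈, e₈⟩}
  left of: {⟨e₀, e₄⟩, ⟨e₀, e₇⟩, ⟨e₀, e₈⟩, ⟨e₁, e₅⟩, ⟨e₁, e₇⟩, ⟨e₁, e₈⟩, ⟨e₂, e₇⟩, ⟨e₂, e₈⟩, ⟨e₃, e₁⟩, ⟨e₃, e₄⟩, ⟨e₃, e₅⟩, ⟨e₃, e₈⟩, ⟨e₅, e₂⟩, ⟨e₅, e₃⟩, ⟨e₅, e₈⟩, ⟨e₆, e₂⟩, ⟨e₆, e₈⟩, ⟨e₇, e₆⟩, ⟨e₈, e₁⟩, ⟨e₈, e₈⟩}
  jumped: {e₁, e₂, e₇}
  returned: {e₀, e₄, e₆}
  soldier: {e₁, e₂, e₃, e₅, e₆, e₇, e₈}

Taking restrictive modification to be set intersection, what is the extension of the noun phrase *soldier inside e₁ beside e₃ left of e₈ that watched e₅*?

⟦inside e₁⟧ = {x : ⟨x, e₁⟩ ∈ ⟦inside⟧} = {e₀, e₁, e₃, e₄, e₅, e₇, e₈}
⟦beside e₃⟧ = {x : ⟨x, e₃⟩ ∈ ⟦beside⟧} = {e₁, e₂, e₄, e₅, e₇, e₈}
⟦left of e₈⟧ = {x : ⟨x, e₈⟩ ∈ ⟦left of⟧} = {e₀, e₁, e₂, e₃, e₅, e₆, e₈}
⟦that watched e₅⟧ = {x : ⟨x, e₅⟩ ∈ ⟦watched⟧} = {e₀, e₁, e₃, e₅, e₆, e₈}
⟦soldier⟧ = {e₁, e₂, e₃, e₅, e₆, e₇, e₈}
… ∩ ⟦inside e₁⟧ = {e₁, e₂, e₃, e₅, e₆, e₇, e₈} ∩ {e₀, e₁, e₃, e₄, e₅, e₇, e₈} = {e₁, e₃, e₅, e₇, e₈}
… ∩ ⟦beside e₃⟧ = {e₁, e₃, e₅, e₇, e₈} ∩ {e₁, e₂, e₄, e₅, e₇, e₈} = {e₁, e₅, e₇, e₈}
… ∩ ⟦left of e₈⟧ = {e₁, e₅, e₇, e₈} ∩ {e₀, e₁, e₂, e₃, e₅, e₆, e₈} = {e₁, e₅, e₈}
… ∩ ⟦that watched e₅⟧ = {e₁, e₅, e₈} ∩ {e₀, e₁, e₃, e₅, e₆, e₈} = {e₁, e₅, e₈}
So ⟦soldier inside e₁ beside e₃ left of e₈ that watched e₅⟧ = {e₁, e₅, e₈}.

{e₁, e₅, e₈}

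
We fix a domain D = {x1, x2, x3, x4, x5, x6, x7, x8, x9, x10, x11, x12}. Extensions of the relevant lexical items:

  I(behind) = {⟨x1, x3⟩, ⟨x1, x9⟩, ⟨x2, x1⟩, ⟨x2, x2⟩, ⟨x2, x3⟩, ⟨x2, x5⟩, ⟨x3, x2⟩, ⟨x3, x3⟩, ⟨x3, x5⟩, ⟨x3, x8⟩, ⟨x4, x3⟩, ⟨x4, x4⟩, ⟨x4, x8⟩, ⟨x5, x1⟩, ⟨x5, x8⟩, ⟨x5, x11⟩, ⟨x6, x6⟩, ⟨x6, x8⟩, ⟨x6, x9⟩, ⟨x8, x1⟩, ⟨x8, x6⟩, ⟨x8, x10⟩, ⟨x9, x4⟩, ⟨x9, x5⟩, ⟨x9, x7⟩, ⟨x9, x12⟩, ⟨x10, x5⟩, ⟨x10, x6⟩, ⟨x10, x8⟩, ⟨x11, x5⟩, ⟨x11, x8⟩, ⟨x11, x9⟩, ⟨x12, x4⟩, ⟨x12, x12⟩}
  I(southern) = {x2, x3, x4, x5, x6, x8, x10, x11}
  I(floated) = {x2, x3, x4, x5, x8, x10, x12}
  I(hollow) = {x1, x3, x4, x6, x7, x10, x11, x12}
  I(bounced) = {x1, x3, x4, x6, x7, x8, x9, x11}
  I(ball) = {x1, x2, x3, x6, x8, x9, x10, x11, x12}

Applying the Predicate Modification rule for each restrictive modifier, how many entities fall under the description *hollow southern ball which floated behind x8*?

⟦which floated⟧ = ⟦floated⟧ = {x2, x3, x4, x5, x8, x10, x12}
⟦behind x8⟧ = {x : ⟨x, x8⟩ ∈ ⟦behind⟧} = {x3, x4, x5, x6, x10, x11}
⟦ball⟧ = {x1, x2, x3, x6, x8, x9, x10, x11, x12}
… ∩ ⟦which floated⟧ = {x1, x2, x3, x6, x8, x9, x10, x11, x12} ∩ {x2, x3, x4, x5, x8, x10, x12} = {x2, x3, x8, x10, x12}
… ∩ ⟦behind x8⟧ = {x2, x3, x8, x10, x12} ∩ {x3, x4, x5, x6, x10, x11} = {x3, x10}
… ∩ ⟦hollow⟧ = {x3, x10} ∩ {x1, x3, x4, x6, x7, x10, x11, x12} = {x3, x10}
… ∩ ⟦southern⟧ = {x3, x10} ∩ {x2, x3, x4, x5, x6, x8, x10, x11} = {x3, x10}
⟦hollow southern ball which floated behind x8⟧ = {x3, x10}, so the cardinality is 2.

2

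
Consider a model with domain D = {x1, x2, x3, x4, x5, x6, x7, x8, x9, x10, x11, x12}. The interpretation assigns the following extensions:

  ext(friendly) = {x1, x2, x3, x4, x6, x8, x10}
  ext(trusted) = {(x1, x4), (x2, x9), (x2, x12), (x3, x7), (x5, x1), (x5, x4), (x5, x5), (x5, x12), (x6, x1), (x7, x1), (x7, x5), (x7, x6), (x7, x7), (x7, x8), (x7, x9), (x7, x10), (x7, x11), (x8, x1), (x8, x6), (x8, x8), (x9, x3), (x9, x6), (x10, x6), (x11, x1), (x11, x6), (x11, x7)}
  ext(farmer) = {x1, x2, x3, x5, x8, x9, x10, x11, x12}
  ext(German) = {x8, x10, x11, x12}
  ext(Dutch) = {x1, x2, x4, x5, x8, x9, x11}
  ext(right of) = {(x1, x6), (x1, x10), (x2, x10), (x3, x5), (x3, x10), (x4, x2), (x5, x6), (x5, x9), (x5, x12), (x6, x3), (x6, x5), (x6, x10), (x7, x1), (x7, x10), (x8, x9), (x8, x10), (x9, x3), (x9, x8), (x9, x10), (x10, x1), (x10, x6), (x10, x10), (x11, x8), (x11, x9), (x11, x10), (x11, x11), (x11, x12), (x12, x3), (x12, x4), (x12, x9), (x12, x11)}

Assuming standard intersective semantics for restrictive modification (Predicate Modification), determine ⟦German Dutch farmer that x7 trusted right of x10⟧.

{x8, x11}

⟦that x7 trusted⟧ = {x : ⟨x7, x⟩ ∈ ⟦trusted⟧} = {x1, x5, x6, x7, x8, x9, x10, x11}
⟦right of x10⟧ = {x : ⟨x, x10⟩ ∈ ⟦right of⟧} = {x1, x2, x3, x6, x7, x8, x9, x10, x11}
⟦farmer⟧ = {x1, x2, x3, x5, x8, x9, x10, x11, x12}
… ∩ ⟦that x7 trusted⟧ = {x1, x2, x3, x5, x8, x9, x10, x11, x12} ∩ {x1, x5, x6, x7, x8, x9, x10, x11} = {x1, x5, x8, x9, x10, x11}
… ∩ ⟦right of x10⟧ = {x1, x5, x8, x9, x10, x11} ∩ {x1, x2, x3, x6, x7, x8, x9, x10, x11} = {x1, x8, x9, x10, x11}
… ∩ ⟦German⟧ = {x1, x8, x9, x10, x11} ∩ {x8, x10, x11, x12} = {x8, x10, x11}
… ∩ ⟦Dutch⟧ = {x8, x10, x11} ∩ {x1, x2, x4, x5, x8, x9, x11} = {x8, x11}
So ⟦German Dutch farmer that x7 trusted right of x10⟧ = {x8, x11}.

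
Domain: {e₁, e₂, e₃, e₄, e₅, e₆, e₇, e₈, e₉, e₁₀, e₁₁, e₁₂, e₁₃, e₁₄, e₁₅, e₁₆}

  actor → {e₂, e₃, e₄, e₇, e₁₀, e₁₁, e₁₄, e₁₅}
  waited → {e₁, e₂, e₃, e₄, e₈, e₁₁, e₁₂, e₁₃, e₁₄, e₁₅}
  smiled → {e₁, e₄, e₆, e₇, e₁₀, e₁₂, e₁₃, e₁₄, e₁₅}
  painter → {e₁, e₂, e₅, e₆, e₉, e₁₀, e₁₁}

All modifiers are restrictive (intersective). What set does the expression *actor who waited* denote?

{e₂, e₃, e₄, e₁₁, e₁₄, e₁₅}

⟦who waited⟧ = ⟦waited⟧ = {e₁, e₂, e₃, e₄, e₈, e₁₁, e₁₂, e₁₃, e₁₄, e₁₅}
⟦actor⟧ = {e₂, e₃, e₄, e₇, e₁₀, e₁₁, e₁₄, e₁₅}
… ∩ ⟦who waited⟧ = {e₂, e₃, e₄, e₇, e₁₀, e₁₁, e₁₄, e₁₅} ∩ {e₁, e₂, e₃, e₄, e₈, e₁₁, e₁₂, e₁₃, e₁₄, e₁₅} = {e₂, e₃, e₄, e₁₁, e₁₄, e₁₅}
So ⟦actor who waited⟧ = {e₂, e₃, e₄, e₁₁, e₁₄, e₁₅}.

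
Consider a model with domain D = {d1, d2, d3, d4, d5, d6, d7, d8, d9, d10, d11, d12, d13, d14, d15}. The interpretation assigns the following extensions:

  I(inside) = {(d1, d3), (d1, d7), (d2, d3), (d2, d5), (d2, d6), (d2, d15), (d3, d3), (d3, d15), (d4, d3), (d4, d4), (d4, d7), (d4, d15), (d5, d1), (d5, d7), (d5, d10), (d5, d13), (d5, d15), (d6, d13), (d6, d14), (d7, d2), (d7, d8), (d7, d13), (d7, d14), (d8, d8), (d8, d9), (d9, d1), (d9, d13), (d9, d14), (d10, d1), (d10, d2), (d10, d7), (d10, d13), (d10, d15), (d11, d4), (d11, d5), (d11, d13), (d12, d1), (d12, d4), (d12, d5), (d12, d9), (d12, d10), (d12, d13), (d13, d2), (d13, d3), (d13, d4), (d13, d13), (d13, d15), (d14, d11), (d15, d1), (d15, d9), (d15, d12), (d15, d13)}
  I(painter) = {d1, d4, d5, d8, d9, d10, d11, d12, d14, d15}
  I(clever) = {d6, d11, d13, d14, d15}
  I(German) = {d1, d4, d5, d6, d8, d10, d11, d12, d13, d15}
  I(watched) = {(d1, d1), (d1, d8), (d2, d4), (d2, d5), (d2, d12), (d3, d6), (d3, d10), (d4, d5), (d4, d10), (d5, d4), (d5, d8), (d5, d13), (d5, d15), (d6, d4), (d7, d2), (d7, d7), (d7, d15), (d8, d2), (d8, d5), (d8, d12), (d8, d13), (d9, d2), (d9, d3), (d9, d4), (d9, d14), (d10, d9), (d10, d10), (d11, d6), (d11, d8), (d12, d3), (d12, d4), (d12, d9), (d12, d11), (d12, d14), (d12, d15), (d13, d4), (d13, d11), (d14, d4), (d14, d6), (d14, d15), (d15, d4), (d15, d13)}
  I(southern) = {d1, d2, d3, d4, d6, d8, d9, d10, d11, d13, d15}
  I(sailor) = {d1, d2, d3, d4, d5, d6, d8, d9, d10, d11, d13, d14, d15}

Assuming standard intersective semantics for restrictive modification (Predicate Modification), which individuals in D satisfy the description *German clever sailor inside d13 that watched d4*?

⟦inside d13⟧ = {x : ⟨x, d13⟩ ∈ ⟦inside⟧} = {d5, d6, d7, d9, d10, d11, d12, d13, d15}
⟦that watched d4⟧ = {x : ⟨x, d4⟩ ∈ ⟦watched⟧} = {d2, d5, d6, d9, d12, d13, d14, d15}
⟦sailor⟧ = {d1, d2, d3, d4, d5, d6, d8, d9, d10, d11, d13, d14, d15}
… ∩ ⟦inside d13⟧ = {d1, d2, d3, d4, d5, d6, d8, d9, d10, d11, d13, d14, d15} ∩ {d5, d6, d7, d9, d10, d11, d12, d13, d15} = {d5, d6, d9, d10, d11, d13, d15}
… ∩ ⟦that watched d4⟧ = {d5, d6, d9, d10, d11, d13, d15} ∩ {d2, d5, d6, d9, d12, d13, d14, d15} = {d5, d6, d9, d13, d15}
… ∩ ⟦German⟧ = {d5, d6, d9, d13, d15} ∩ {d1, d4, d5, d6, d8, d10, d11, d12, d13, d15} = {d5, d6, d13, d15}
… ∩ ⟦clever⟧ = {d5, d6, d13, d15} ∩ {d6, d11, d13, d14, d15} = {d6, d13, d15}
So ⟦German clever sailor inside d13 that watched d4⟧ = {d6, d13, d15}.

{d6, d13, d15}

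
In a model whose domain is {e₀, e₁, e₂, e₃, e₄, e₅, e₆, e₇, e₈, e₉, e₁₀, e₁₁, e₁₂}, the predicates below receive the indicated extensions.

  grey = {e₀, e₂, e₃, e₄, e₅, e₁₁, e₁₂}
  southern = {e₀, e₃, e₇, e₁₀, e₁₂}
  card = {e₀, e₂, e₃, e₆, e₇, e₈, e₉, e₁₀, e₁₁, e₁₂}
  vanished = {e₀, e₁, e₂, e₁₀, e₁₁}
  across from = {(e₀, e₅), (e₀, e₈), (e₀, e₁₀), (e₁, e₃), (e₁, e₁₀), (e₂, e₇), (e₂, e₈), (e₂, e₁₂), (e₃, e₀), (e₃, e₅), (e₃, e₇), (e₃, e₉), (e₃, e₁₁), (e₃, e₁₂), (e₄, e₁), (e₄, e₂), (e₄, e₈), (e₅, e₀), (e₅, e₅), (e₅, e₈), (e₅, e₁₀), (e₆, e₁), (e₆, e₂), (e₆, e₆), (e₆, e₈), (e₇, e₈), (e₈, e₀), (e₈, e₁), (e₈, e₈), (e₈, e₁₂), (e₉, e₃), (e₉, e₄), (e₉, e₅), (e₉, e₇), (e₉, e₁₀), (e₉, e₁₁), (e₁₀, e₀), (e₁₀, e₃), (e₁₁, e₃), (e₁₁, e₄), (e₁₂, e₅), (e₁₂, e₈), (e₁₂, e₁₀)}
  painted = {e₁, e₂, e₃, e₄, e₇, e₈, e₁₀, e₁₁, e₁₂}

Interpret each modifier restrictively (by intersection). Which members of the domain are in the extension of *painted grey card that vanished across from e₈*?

⟦that vanished⟧ = ⟦vanished⟧ = {e₀, e₁, e₂, e₁₀, e₁₁}
⟦across from e₈⟧ = {x : ⟨x, e₈⟩ ∈ ⟦across from⟧} = {e₀, e₂, e₄, e₅, e₆, e₇, e₈, e₁₂}
⟦card⟧ = {e₀, e₂, e₃, e₆, e₇, e₈, e₉, e₁₀, e₁₁, e₁₂}
… ∩ ⟦that vanished⟧ = {e₀, e₂, e₃, e₆, e₇, e₈, e₉, e₁₀, e₁₁, e₁₂} ∩ {e₀, e₁, e₂, e₁₀, e₁₁} = {e₀, e₂, e₁₀, e₁₁}
… ∩ ⟦across from e₈⟧ = {e₀, e₂, e₁₀, e₁₁} ∩ {e₀, e₂, e₄, e₅, e₆, e₇, e₈, e₁₂} = {e₀, e₂}
… ∩ ⟦painted⟧ = {e₀, e₂} ∩ {e₁, e₂, e₃, e₄, e₇, e₈, e₁₀, e₁₁, e₁₂} = {e₂}
… ∩ ⟦grey⟧ = {e₂} ∩ {e₀, e₂, e₃, e₄, e₅, e₁₁, e₁₂} = {e₂}
So ⟦painted grey card that vanished across from e₈⟧ = {e₂}.

{e₂}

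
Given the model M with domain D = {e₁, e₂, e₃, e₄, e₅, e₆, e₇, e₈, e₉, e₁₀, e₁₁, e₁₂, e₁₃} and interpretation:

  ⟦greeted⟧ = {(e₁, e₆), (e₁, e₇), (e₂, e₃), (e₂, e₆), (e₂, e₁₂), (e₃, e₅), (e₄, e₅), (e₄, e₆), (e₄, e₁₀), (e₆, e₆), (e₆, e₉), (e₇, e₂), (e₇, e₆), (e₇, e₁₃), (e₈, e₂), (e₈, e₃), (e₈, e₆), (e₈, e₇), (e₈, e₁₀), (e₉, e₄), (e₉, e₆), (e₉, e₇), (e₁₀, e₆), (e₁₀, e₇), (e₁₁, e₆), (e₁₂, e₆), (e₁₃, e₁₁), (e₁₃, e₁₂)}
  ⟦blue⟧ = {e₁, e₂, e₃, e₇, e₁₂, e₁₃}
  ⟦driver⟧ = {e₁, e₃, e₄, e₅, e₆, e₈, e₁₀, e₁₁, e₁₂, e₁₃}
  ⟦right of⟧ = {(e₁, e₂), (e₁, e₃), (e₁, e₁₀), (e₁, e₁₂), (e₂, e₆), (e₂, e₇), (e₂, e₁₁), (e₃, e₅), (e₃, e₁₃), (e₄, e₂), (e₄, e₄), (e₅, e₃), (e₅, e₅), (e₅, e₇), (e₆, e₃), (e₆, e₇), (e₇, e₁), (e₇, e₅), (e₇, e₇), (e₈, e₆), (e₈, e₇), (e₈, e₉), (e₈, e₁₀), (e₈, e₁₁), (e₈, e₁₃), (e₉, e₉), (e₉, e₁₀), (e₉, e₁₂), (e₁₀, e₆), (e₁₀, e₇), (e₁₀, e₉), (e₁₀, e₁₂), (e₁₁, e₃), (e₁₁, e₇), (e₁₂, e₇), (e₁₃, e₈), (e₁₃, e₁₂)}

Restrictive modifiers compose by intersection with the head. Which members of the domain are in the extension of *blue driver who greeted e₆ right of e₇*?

⟦who greeted e₆⟧ = {x : ⟨x, e₆⟩ ∈ ⟦greeted⟧} = {e₁, e₂, e₄, e₆, e₇, e₈, e₉, e₁₀, e₁₁, e₁₂}
⟦right of e₇⟧ = {x : ⟨x, e₇⟩ ∈ ⟦right of⟧} = {e₂, e₅, e₆, e₇, e₈, e₁₀, e₁₁, e₁₂}
⟦driver⟧ = {e₁, e₃, e₄, e₅, e₆, e₈, e₁₀, e₁₁, e₁₂, e₁₃}
… ∩ ⟦who greeted e₆⟧ = {e₁, e₃, e₄, e₅, e₆, e₈, e₁₀, e₁₁, e₁₂, e₁₃} ∩ {e₁, e₂, e₄, e₆, e₇, e₈, e₉, e₁₀, e₁₁, e₁₂} = {e₁, e₄, e₆, e₈, e₁₀, e₁₁, e₁₂}
… ∩ ⟦right of e₇⟧ = {e₁, e₄, e₆, e₈, e₁₀, e₁₁, e₁₂} ∩ {e₂, e₅, e₆, e₇, e₈, e₁₀, e₁₁, e₁₂} = {e₆, e₈, e₁₀, e₁₁, e₁₂}
… ∩ ⟦blue⟧ = {e₆, e₈, e₁₀, e₁₁, e₁₂} ∩ {e₁, e₂, e₃, e₇, e₁₂, e₁₃} = {e₁₂}
So ⟦blue driver who greeted e₆ right of e₇⟧ = {e₁₂}.

{e₁₂}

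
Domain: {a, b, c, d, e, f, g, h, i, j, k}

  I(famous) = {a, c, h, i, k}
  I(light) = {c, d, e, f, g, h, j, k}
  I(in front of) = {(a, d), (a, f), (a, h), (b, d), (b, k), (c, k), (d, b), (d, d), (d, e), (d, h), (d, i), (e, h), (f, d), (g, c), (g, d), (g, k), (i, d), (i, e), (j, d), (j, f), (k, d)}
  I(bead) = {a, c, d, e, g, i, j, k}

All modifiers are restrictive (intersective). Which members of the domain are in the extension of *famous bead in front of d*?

{a, i, k}

⟦in front of d⟧ = {x : ⟨x, d⟩ ∈ ⟦in front of⟧} = {a, b, d, f, g, i, j, k}
⟦bead⟧ = {a, c, d, e, g, i, j, k}
… ∩ ⟦in front of d⟧ = {a, c, d, e, g, i, j, k} ∩ {a, b, d, f, g, i, j, k} = {a, d, g, i, j, k}
… ∩ ⟦famous⟧ = {a, d, g, i, j, k} ∩ {a, c, h, i, k} = {a, i, k}
So ⟦famous bead in front of d⟧ = {a, i, k}.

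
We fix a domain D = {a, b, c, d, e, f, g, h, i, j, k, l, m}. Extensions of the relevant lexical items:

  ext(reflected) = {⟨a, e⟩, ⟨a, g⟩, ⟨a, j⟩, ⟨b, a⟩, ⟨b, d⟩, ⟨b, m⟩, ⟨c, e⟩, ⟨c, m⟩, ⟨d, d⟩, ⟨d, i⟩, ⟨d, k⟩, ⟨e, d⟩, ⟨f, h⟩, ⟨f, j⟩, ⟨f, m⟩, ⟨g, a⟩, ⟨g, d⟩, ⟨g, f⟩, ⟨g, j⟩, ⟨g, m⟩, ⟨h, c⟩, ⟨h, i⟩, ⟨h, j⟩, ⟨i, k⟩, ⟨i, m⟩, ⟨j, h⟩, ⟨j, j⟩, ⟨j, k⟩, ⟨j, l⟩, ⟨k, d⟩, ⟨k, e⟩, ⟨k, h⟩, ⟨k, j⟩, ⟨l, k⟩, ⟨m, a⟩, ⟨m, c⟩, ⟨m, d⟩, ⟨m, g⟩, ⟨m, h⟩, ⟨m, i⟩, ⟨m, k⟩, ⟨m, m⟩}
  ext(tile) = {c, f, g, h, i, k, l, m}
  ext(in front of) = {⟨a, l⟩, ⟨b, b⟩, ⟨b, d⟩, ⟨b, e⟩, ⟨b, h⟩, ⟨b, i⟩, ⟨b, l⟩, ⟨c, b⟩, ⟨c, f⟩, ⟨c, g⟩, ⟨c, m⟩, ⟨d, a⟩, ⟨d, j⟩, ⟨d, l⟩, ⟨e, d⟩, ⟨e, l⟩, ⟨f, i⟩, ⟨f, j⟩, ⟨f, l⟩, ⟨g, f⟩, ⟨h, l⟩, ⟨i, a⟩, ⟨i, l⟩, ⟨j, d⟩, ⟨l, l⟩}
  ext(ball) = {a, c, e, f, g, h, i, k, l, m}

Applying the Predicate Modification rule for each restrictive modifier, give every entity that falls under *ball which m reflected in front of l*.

{a, h, i}

⟦which m reflected⟧ = {x : ⟨m, x⟩ ∈ ⟦reflected⟧} = {a, c, d, g, h, i, k, m}
⟦in front of l⟧ = {x : ⟨x, l⟩ ∈ ⟦in front of⟧} = {a, b, d, e, f, h, i, l}
⟦ball⟧ = {a, c, e, f, g, h, i, k, l, m}
… ∩ ⟦which m reflected⟧ = {a, c, e, f, g, h, i, k, l, m} ∩ {a, c, d, g, h, i, k, m} = {a, c, g, h, i, k, m}
… ∩ ⟦in front of l⟧ = {a, c, g, h, i, k, m} ∩ {a, b, d, e, f, h, i, l} = {a, h, i}
So ⟦ball which m reflected in front of l⟧ = {a, h, i}.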